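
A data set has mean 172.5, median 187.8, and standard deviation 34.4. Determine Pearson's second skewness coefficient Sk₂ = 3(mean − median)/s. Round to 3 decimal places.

-1.334

Sk₂ = 3(172.5 − 187.8) / 34.4 = 3 × -15.3000 / 34.4
    = -45.9000 / 34.4 ≈ -1.334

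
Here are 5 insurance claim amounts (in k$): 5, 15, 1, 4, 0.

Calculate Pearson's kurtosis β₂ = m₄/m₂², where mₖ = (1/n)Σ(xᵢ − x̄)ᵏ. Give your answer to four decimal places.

x̄ = 5.0000
Σ(xᵢ − x̄)² = 142.0000 ⇒ m₂ = 28.40000
Σ(xᵢ − x̄)⁴ = 10882.0000 ⇒ m₄ = 2176.40000
m₂² = 806.56000
β₂ = m₄/m₂² = 2176.40000 / 806.56000 ≈ 2.6984

2.6984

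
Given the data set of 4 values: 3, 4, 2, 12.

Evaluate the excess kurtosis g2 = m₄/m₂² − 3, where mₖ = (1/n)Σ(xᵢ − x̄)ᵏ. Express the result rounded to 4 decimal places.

-0.7493

x̄ = 5.2500
Σ(xᵢ − x̄)² = 62.7500 ⇒ m₂ = 15.68750
Σ(xᵢ − x̄)⁴ = 2215.5781 ⇒ m₄ = 553.89453
m₂² = 246.09766
g2 = m₄/m₂² − 3 = 2.25071 − 3 ≈ -0.7493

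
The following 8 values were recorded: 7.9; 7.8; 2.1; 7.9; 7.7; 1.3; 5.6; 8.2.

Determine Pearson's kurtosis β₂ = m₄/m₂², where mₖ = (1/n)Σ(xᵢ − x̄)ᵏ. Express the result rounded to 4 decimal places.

2.1232

x̄ = 6.0625
Σ(xᵢ − x̄)² = 55.6188 ⇒ m₂ = 6.95234
Σ(xᵢ − x̄)⁴ = 821.0050 ⇒ m₄ = 102.62562
m₂² = 48.33508
β₂ = m₄/m₂² = 102.62562 / 48.33508 ≈ 2.1232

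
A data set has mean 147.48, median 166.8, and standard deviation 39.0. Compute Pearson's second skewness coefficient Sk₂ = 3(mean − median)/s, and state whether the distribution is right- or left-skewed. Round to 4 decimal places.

-1.4862, left-skewed

Sk₂ = 3(147.48 − 166.8) / 39.0 = 3 × -19.3200 / 39.0
    = -57.9600 / 39.0 ≈ -1.4862
Sk₂ < 0 ⇒ mean < median ⇒ left-skewed (negative skew).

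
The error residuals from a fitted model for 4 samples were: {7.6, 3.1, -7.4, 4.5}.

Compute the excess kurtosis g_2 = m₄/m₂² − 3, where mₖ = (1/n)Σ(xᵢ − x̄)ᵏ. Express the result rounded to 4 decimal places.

x̄ = 1.9500
Σ(xᵢ − x̄)² = 127.1700 ⇒ m₂ = 31.79250
Σ(xᵢ − x̄)⁴ = 8705.7710 ⇒ m₄ = 2176.44276
m₂² = 1010.76306
g_2 = m₄/m₂² − 3 = 2.15327 − 3 ≈ -0.8467

-0.8467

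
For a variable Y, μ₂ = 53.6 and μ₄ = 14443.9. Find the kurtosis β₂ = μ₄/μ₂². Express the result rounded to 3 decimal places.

μ₂² = 53.6² = 2872.96000
μ₄/μ₂² = 14443.9 / 2872.96000 = 5.02753
β₂ ≈ 5.028

5.028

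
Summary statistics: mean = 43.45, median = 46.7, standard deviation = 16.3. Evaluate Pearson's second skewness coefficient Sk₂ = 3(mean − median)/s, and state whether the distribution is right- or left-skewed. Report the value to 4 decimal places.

Sk₂ = 3(43.45 − 46.7) / 16.3 = 3 × -3.2500 / 16.3
    = -9.7500 / 16.3 ≈ -0.5982
Sk₂ < 0 ⇒ mean < median ⇒ left-skewed (negative skew).

-0.5982, left-skewed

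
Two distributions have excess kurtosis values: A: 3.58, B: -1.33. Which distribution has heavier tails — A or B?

Higher excess kurtosis ⇒ heavier tails relative to the normal distribution.
3.58 vs -1.33: the larger is 3.58, so A has heavier tails. (A is leptokurtic — heavier-than-normal tails; the other is platykurtic.)

A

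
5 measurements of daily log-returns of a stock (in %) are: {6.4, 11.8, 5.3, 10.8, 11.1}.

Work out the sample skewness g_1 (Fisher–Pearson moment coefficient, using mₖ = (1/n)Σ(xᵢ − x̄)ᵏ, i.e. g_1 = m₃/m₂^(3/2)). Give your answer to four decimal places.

x̄ = (6.4 + 11.8 + 5.3 + 10.8 + 11.1) / 5 = 9.0800
deviations (xᵢ − x̄): -2.6800, 2.7200, -3.7800, 1.7200, 2.0200
Σ(xᵢ − x̄)² = 35.9080 ⇒ m₂ = 35.9080/5 = 7.18160
Σ(xᵢ − x̄)³ = -39.8045 ⇒ m₃ = -39.8045/5 = -7.96090
m₂^(3/2) = 7.18160^(1.5) = 19.24562
g_1 = m₃ / m₂^(3/2) = -7.96090 / 19.24562 ≈ -0.4136

-0.4136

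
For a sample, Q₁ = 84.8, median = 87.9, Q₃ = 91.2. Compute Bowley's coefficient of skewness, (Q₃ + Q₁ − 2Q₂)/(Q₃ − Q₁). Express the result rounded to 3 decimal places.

numerator: Q₃ + Q₁ − 2Q₂ = 91.2 + 84.8 − 2×87.9 = 0.2000
denominator: Q₃ − Q₁ = 91.2 − 84.8 = 6.4000
Bowley skewness = 0.2000 / 6.4000 ≈ 0.031

0.031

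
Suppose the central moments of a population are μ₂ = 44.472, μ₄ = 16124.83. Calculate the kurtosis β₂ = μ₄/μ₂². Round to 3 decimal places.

μ₂² = 44.472² = 1977.75878
μ₄/μ₂² = 16124.83 / 1977.75878 = 8.15308
β₂ ≈ 8.153

8.153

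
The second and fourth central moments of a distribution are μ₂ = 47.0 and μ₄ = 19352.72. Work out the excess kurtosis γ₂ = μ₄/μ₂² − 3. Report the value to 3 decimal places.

5.761

μ₂² = 47.0² = 2209.00000
μ₄/μ₂² = 19352.72 / 2209.00000 = 8.76085
γ₂ = 8.76085 − 3 ≈ 5.761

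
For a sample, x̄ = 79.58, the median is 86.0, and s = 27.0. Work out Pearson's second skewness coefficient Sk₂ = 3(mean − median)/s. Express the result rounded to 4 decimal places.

-0.7133

Sk₂ = 3(79.58 − 86.0) / 27.0 = 3 × -6.4200 / 27.0
    = -19.2600 / 27.0 ≈ -0.7133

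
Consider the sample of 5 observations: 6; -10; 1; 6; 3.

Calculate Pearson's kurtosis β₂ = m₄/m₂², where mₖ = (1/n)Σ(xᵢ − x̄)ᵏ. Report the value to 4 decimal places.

x̄ = 1.2000
Σ(xᵢ − x̄)² = 174.8000 ⇒ m₂ = 34.96000
Σ(xᵢ − x̄)⁴ = 16807.3760 ⇒ m₄ = 3361.47520
m₂² = 1222.20160
β₂ = m₄/m₂² = 3361.47520 / 1222.20160 ≈ 2.7503

2.7503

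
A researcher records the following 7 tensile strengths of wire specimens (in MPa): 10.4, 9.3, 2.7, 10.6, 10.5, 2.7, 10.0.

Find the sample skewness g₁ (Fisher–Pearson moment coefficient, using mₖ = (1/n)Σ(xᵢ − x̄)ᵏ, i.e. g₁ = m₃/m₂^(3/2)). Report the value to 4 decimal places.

-0.9042

x̄ = (10.4 + 9.3 + 2.7 + 10.6 + 10.5 + 2.7 + 10.0) / 7 = 8.0286
deviations (xᵢ − x̄): 2.3714, 1.2714, -5.3286, 2.5714, 2.4714, -5.3286, 1.9714
Σ(xᵢ − x̄)² = 80.6343 ⇒ m₂ = 80.6343/7 = 11.51918
Σ(xᵢ − x̄)³ = -247.4437 ⇒ m₃ = -247.4437/7 = -35.34910
m₂^(3/2) = 11.51918^(1.5) = 39.09602
g₁ = m₃ / m₂^(3/2) = -35.34910 / 39.09602 ≈ -0.9042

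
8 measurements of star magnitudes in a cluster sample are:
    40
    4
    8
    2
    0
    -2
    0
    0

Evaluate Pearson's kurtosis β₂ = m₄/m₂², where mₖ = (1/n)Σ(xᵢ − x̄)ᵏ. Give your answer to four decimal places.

5.5768

x̄ = 6.5000
Σ(xᵢ − x̄)² = 1350.0000 ⇒ m₂ = 168.75000
Σ(xᵢ − x̄)⁴ = 1270474.5000 ⇒ m₄ = 158809.31250
m₂² = 28476.56250
β₂ = m₄/m₂² = 158809.31250 / 28476.56250 ≈ 5.5768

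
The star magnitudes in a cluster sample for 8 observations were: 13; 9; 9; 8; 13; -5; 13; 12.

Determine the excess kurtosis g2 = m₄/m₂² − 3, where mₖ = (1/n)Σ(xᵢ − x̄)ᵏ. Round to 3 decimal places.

1.869

x̄ = 9.0000
Σ(xᵢ − x̄)² = 254.0000 ⇒ m₂ = 31.75000
Σ(xᵢ − x̄)⁴ = 39266.0000 ⇒ m₄ = 4908.25000
m₂² = 1008.06250
g2 = m₄/m₂² − 3 = 4.86899 − 3 ≈ 1.869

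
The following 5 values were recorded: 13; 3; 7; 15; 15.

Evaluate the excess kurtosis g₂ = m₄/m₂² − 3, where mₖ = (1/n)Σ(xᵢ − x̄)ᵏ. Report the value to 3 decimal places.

x̄ = 10.6000
Σ(xᵢ − x̄)² = 115.2000 ⇒ m₂ = 23.04000
Σ(xᵢ − x̄)⁴ = 4286.9760 ⇒ m₄ = 857.39520
m₂² = 530.84160
g₂ = m₄/m₂² − 3 = 1.61516 − 3 ≈ -1.385

-1.385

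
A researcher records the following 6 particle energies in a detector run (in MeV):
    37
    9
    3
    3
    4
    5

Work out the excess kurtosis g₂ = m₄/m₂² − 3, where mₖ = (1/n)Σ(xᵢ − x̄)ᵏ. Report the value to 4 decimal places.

0.9939

x̄ = 10.1667
Σ(xᵢ − x̄)² = 888.8333 ⇒ m₂ = 148.13889
Σ(xᵢ − x̄)⁴ = 525876.4861 ⇒ m₄ = 87646.08102
m₂² = 21945.13040
g₂ = m₄/m₂² − 3 = 3.99387 − 3 ≈ 0.9939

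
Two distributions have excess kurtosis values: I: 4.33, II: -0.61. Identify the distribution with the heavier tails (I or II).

I

Higher excess kurtosis ⇒ heavier tails relative to the normal distribution.
4.33 vs -0.61: the larger is 4.33, so I has heavier tails. (I is leptokurtic — heavier-than-normal tails; the other is platykurtic.)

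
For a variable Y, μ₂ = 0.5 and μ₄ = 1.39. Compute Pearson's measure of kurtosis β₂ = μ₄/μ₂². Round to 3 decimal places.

μ₂² = 0.5² = 0.25000
μ₄/μ₂² = 1.39 / 0.25000 = 5.56000
β₂ ≈ 5.560

5.560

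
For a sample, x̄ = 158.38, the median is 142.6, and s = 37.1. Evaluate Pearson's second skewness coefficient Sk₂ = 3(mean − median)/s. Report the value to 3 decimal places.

Sk₂ = 3(158.38 − 142.6) / 37.1 = 3 × 15.7800 / 37.1
    = 47.3400 / 37.1 ≈ 1.276

1.276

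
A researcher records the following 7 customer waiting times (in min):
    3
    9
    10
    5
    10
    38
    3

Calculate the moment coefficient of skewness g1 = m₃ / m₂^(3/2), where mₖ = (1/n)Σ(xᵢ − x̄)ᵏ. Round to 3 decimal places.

x̄ = (3 + 9 + 10 + 5 + 10 + 38 + 3) / 7 = 11.1429
deviations (xᵢ − x̄): -8.1429, -2.1429, -1.1429, -6.1429, -1.1429, 26.8571, -8.1429
Σ(xᵢ − x̄)² = 898.8571 ⇒ m₂ = 898.8571/7 = 128.40816
Σ(xᵢ − x̄)³ = 18047.7551 ⇒ m₃ = 18047.7551/7 = 2578.25073
m₂^(3/2) = 128.40816^(1.5) = 1455.08697
g1 = m₃ / m₂^(3/2) = 2578.25073 / 1455.08697 ≈ 1.772

1.772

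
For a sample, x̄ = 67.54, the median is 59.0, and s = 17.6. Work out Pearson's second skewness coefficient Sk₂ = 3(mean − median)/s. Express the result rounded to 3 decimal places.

Sk₂ = 3(67.54 − 59.0) / 17.6 = 3 × 8.5400 / 17.6
    = 25.6200 / 17.6 ≈ 1.456

1.456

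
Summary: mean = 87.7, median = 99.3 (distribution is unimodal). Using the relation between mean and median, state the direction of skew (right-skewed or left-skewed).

left-skewed

mean − median = 87.7 − 99.3 = -11.6
mean < median ⇒ the longer tail is on the left ⇒ left-skewed (negatively skewed).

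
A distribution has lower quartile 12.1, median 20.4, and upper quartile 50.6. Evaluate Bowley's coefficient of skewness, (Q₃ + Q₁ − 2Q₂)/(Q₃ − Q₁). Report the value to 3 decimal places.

0.569

numerator: Q₃ + Q₁ − 2Q₂ = 50.6 + 12.1 − 2×20.4 = 21.9000
denominator: Q₃ − Q₁ = 50.6 − 12.1 = 38.5000
Bowley skewness = 21.9000 / 38.5000 ≈ 0.569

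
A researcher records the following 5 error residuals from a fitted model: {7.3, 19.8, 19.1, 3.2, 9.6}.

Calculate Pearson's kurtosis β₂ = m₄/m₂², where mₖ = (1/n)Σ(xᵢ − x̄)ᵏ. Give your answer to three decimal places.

1.372

x̄ = 11.8000
Σ(xᵢ − x̄)² = 216.3400 ⇒ m₂ = 43.26800
Σ(xᵢ − x̄)⁴ = 12839.3938 ⇒ m₄ = 2567.87876
m₂² = 1872.11982
β₂ = m₄/m₂² = 2567.87876 / 1872.11982 ≈ 1.372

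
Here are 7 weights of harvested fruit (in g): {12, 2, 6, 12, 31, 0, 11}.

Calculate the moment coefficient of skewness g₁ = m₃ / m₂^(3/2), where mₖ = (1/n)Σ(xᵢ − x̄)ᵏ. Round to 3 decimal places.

x̄ = (12 + 2 + 6 + 12 + 31 + 0 + 11) / 7 = 10.5714
deviations (xᵢ − x̄): 1.4286, -8.5714, -4.5714, 1.4286, 20.4286, -10.5714, 0.4286
Σ(xᵢ − x̄)² = 627.7143 ⇒ m₂ = 627.7143/7 = 89.67347
Σ(xᵢ − x̄)³ = 6624.6122 ⇒ m₃ = 6624.6122/7 = 946.37318
m₂^(3/2) = 89.67347^(1.5) = 849.17257
g₁ = m₃ / m₂^(3/2) = 946.37318 / 849.17257 ≈ 1.114

1.114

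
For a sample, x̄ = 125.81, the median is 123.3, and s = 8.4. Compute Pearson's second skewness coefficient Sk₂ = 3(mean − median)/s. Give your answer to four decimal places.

Sk₂ = 3(125.81 − 123.3) / 8.4 = 3 × 2.5100 / 8.4
    = 7.5300 / 8.4 ≈ 0.8964

0.8964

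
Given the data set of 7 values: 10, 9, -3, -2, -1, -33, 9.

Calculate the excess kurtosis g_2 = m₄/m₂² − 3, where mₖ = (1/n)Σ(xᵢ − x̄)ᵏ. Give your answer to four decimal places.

x̄ = -1.5714
Σ(xᵢ − x̄)² = 1347.7143 ⇒ m₂ = 192.53061
Σ(xᵢ − x̄)⁴ = 1018571.5160 ⇒ m₄ = 145510.21658
m₂² = 37068.03665
g_2 = m₄/m₂² − 3 = 3.92549 − 3 ≈ 0.9255

0.9255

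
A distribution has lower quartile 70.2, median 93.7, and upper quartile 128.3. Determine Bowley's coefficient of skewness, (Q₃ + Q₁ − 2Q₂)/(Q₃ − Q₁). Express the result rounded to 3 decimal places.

numerator: Q₃ + Q₁ − 2Q₂ = 128.3 + 70.2 − 2×93.7 = 11.1000
denominator: Q₃ − Q₁ = 128.3 − 70.2 = 58.1000
Bowley skewness = 11.1000 / 58.1000 ≈ 0.191

0.191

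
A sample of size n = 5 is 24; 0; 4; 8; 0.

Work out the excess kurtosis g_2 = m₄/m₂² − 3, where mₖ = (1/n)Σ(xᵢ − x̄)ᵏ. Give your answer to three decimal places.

-0.296

x̄ = 7.2000
Σ(xᵢ − x̄)² = 396.8000 ⇒ m₂ = 79.36000
Σ(xᵢ − x̄)⁴ = 85139.4560 ⇒ m₄ = 17027.89120
m₂² = 6298.00960
g_2 = m₄/m₂² − 3 = 2.70369 − 3 ≈ -0.296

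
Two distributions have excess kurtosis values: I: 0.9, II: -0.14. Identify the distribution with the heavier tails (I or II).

Higher excess kurtosis ⇒ heavier tails relative to the normal distribution.
0.9 vs -0.14: the larger is 0.9, so I has heavier tails. (I is leptokurtic — heavier-than-normal tails; the other is platykurtic.)

I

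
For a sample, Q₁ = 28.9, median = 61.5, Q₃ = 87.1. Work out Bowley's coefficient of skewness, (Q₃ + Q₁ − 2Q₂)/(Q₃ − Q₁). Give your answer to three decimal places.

numerator: Q₃ + Q₁ − 2Q₂ = 87.1 + 28.9 − 2×61.5 = -7.0000
denominator: Q₃ − Q₁ = 87.1 − 28.9 = 58.2000
Bowley skewness = -7.0000 / 58.2000 ≈ -0.120

-0.120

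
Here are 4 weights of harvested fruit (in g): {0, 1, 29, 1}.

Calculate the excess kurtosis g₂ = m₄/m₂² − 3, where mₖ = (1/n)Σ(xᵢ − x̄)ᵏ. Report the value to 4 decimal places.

x̄ = 7.7500
Σ(xᵢ − x̄)² = 602.7500 ⇒ m₂ = 150.68750
Σ(xᵢ − x̄)⁴ = 211668.0781 ⇒ m₄ = 52917.01953
m₂² = 22706.72266
g₂ = m₄/m₂² − 3 = 2.33046 − 3 ≈ -0.6695

-0.6695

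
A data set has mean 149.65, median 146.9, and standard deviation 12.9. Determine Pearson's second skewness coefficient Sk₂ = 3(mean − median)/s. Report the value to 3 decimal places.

Sk₂ = 3(149.65 − 146.9) / 12.9 = 3 × 2.7500 / 12.9
    = 8.2500 / 12.9 ≈ 0.640

0.640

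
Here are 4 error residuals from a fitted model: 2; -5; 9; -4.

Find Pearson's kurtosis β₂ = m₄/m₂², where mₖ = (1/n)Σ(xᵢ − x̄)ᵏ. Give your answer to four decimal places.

1.6769

x̄ = 0.5000
Σ(xᵢ − x̄)² = 125.0000 ⇒ m₂ = 31.25000
Σ(xᵢ − x̄)⁴ = 6550.2500 ⇒ m₄ = 1637.56250
m₂² = 976.56250
β₂ = m₄/m₂² = 1637.56250 / 976.56250 ≈ 1.6769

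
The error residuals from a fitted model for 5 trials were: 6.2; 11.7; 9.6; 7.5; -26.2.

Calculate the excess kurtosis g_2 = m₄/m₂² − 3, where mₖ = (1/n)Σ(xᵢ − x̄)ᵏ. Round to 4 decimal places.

0.1643

x̄ = 1.7600
Σ(xᵢ − x̄)² = 994.6920 ⇒ m₂ = 198.93840
Σ(xᵢ − x̄)⁴ = 626165.5410 ⇒ m₄ = 125233.10819
m₂² = 39576.48699
g_2 = m₄/m₂² − 3 = 3.16433 − 3 ≈ 0.1643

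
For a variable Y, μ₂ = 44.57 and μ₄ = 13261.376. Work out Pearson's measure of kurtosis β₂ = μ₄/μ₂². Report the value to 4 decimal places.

6.6758

μ₂² = 44.57² = 1986.48490
μ₄/μ₂² = 13261.376 / 1986.48490 = 6.67580
β₂ ≈ 6.6758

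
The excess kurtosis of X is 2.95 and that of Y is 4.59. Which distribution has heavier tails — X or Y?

Y

Higher excess kurtosis ⇒ heavier tails relative to the normal distribution.
2.95 vs 4.59: the larger is 4.59, so Y has heavier tails.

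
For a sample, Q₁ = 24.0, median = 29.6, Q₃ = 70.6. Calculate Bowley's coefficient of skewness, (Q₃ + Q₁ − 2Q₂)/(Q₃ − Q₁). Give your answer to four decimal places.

0.7597

numerator: Q₃ + Q₁ − 2Q₂ = 70.6 + 24.0 − 2×29.6 = 35.4000
denominator: Q₃ − Q₁ = 70.6 − 24.0 = 46.6000
Bowley skewness = 35.4000 / 46.6000 ≈ 0.7597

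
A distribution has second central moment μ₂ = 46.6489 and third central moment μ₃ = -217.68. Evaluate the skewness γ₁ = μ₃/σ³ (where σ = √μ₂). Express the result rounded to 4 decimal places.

σ = √μ₂ = √46.6489 = 6.83000
σ³ = μ₂^(3/2) = 318.61199
γ₁ = μ₃/σ³ = -217.68 / 318.61199 ≈ -0.6832

-0.6832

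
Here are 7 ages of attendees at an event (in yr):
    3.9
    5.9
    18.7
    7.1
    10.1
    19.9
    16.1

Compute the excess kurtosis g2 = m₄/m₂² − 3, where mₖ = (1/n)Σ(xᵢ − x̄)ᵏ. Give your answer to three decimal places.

x̄ = 11.6714
Σ(xᵢ − x̄)² = 253.7943 ⇒ m₂ = 36.25633
Σ(xᵢ − x̄)⁴ = 12609.5482 ⇒ m₄ = 1801.36403
m₂² = 1314.52121
g2 = m₄/m₂² − 3 = 1.37036 − 3 ≈ -1.630

-1.630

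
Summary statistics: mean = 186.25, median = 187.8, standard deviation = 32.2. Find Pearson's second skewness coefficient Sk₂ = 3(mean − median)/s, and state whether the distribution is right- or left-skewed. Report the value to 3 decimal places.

Sk₂ = 3(186.25 − 187.8) / 32.2 = 3 × -1.5500 / 32.2
    = -4.6500 / 32.2 ≈ -0.144
Sk₂ < 0 ⇒ mean < median ⇒ left-skewed (negative skew).

-0.144, left-skewed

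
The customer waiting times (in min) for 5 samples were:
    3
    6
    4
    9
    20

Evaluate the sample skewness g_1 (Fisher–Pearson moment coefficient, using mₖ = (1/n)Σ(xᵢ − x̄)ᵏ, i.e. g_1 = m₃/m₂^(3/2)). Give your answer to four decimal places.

x̄ = (3 + 6 + 4 + 9 + 20) / 5 = 8.4000
deviations (xᵢ − x̄): -5.4000, -2.4000, -4.4000, 0.6000, 11.6000
Σ(xᵢ − x̄)² = 189.2000 ⇒ m₂ = 189.2000/5 = 37.84000
Σ(xᵢ − x̄)³ = 1304.6400 ⇒ m₃ = 1304.6400/5 = 260.92800
m₂^(3/2) = 37.84000^(1.5) = 232.76983
g_1 = m₃ / m₂^(3/2) = 260.92800 / 232.76983 ≈ 1.1210

1.1210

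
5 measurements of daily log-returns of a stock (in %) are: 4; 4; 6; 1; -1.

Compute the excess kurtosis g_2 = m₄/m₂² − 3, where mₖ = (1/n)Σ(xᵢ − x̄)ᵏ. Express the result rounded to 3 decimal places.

x̄ = 2.8000
Σ(xᵢ − x̄)² = 30.8000 ⇒ m₂ = 6.16000
Σ(xᵢ − x̄)⁴ = 328.0160 ⇒ m₄ = 65.60320
m₂² = 37.94560
g_2 = m₄/m₂² − 3 = 1.72888 − 3 ≈ -1.271

-1.271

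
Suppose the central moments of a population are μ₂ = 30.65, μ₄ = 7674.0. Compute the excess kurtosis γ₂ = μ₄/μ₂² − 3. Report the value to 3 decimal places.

μ₂² = 30.65² = 939.42250
μ₄/μ₂² = 7674.0 / 939.42250 = 8.16885
γ₂ = 8.16885 − 3 ≈ 5.169

5.169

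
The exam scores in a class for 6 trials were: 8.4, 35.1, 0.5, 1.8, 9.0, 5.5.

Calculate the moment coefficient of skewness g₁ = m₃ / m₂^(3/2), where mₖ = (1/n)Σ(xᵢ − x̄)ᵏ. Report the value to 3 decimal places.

1.504

x̄ = (8.4 + 35.1 + 0.5 + 1.8 + 9.0 + 5.5) / 6 = 10.0500
deviations (xᵢ − x̄): -1.6500, 25.0500, -9.5500, -8.2500, -1.0500, -4.5500
Σ(xᵢ − x̄)² = 811.2950 ⇒ m₂ = 811.2950/6 = 135.21583
Σ(xᵢ − x̄)³ = 14186.5920 ⇒ m₃ = 14186.5920/6 = 2364.43200
m₂^(3/2) = 135.21583^(1.5) = 1572.32139
g₁ = m₃ / m₂^(3/2) = 2364.43200 / 1572.32139 ≈ 1.504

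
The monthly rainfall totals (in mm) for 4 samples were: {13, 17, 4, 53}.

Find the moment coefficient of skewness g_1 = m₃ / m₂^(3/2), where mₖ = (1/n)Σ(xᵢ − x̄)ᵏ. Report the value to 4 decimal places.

0.9312

x̄ = (13 + 17 + 4 + 53) / 4 = 21.7500
deviations (xᵢ − x̄): -8.7500, -4.7500, -17.7500, 31.2500
Σ(xᵢ − x̄)² = 1390.7500 ⇒ m₂ = 1390.7500/4 = 347.68750
Σ(xᵢ − x̄)³ = 24148.1250 ⇒ m₃ = 24148.1250/4 = 6037.03125
m₂^(3/2) = 347.68750^(1.5) = 6483.11337
g_1 = m₃ / m₂^(3/2) = 6037.03125 / 6483.11337 ≈ 0.9312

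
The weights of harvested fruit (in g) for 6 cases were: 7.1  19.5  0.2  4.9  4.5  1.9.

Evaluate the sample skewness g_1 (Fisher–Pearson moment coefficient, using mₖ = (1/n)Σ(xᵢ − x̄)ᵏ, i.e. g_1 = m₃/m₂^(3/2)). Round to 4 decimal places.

1.3083

x̄ = (7.1 + 19.5 + 0.2 + 4.9 + 4.5 + 1.9) / 6 = 6.3500
deviations (xᵢ − x̄): 0.7500, 13.1500, -6.1500, -1.4500, -1.8500, -4.4500
Σ(xᵢ − x̄)² = 236.6350 ⇒ m₂ = 236.6350/6 = 39.43917
Σ(xᵢ − x̄)³ = 1944.2430 ⇒ m₃ = 1944.2430/6 = 324.04050
m₂^(3/2) = 39.43917^(1.5) = 247.68037
g_1 = m₃ / m₂^(3/2) = 324.04050 / 247.68037 ≈ 1.3083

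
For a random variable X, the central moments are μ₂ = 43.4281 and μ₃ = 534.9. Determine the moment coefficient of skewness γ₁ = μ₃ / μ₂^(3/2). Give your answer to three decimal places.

1.869

σ = √μ₂ = √43.4281 = 6.59000
σ³ = μ₂^(3/2) = 286.19118
γ₁ = μ₃/σ³ = 534.9 / 286.19118 ≈ 1.869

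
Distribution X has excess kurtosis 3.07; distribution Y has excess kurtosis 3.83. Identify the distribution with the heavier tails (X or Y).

Y

Higher excess kurtosis ⇒ heavier tails relative to the normal distribution.
3.07 vs 3.83: the larger is 3.83, so Y has heavier tails.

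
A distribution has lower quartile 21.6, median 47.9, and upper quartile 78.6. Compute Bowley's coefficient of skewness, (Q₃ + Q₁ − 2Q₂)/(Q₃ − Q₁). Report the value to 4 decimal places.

numerator: Q₃ + Q₁ − 2Q₂ = 78.6 + 21.6 − 2×47.9 = 4.4000
denominator: Q₃ − Q₁ = 78.6 − 21.6 = 57.0000
Bowley skewness = 4.4000 / 57.0000 ≈ 0.0772

0.0772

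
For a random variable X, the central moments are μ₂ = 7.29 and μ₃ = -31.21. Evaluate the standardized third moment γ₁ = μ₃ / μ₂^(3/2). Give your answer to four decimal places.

σ = √μ₂ = √7.29 = 2.70000
σ³ = μ₂^(3/2) = 19.68300
γ₁ = μ₃/σ³ = -31.21 / 19.68300 ≈ -1.5856

-1.5856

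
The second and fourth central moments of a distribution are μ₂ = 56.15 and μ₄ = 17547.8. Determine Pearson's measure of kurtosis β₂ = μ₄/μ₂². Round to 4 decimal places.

μ₂² = 56.15² = 3152.82250
μ₄/μ₂² = 17547.8 / 3152.82250 = 5.56574
β₂ ≈ 5.5657

5.5657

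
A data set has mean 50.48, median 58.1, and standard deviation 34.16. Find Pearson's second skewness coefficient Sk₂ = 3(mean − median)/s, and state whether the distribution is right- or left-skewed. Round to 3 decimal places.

Sk₂ = 3(50.48 − 58.1) / 34.16 = 3 × -7.6200 / 34.16
    = -22.8600 / 34.16 ≈ -0.669
Sk₂ < 0 ⇒ mean < median ⇒ left-skewed (negative skew).

-0.669, left-skewed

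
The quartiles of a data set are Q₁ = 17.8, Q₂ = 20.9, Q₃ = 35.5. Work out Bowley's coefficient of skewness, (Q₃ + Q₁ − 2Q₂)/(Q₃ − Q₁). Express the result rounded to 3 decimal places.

numerator: Q₃ + Q₁ − 2Q₂ = 35.5 + 17.8 − 2×20.9 = 11.5000
denominator: Q₃ − Q₁ = 35.5 − 17.8 = 17.7000
Bowley skewness = 11.5000 / 17.7000 ≈ 0.650

0.650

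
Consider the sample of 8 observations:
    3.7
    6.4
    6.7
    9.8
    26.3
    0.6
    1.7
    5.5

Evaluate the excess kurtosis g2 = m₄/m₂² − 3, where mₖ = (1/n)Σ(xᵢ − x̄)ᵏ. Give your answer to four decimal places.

1.7771

x̄ = 7.5875
Σ(xᵢ − x̄)² = 460.2087 ⇒ m₂ = 57.52609
Σ(xᵢ − x̄)⁴ = 126469.7329 ⇒ m₄ = 15808.71661
m₂² = 3309.25146
g2 = m₄/m₂² − 3 = 4.77713 − 3 ≈ 1.7771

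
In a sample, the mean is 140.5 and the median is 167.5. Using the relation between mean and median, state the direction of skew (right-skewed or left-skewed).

left-skewed

mean − median = 140.5 − 167.5 = -27.0
mean < median ⇒ the longer tail is on the left ⇒ left-skewed (negatively skewed).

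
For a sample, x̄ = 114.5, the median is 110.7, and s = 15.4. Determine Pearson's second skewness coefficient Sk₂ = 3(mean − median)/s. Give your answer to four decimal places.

Sk₂ = 3(114.5 − 110.7) / 15.4 = 3 × 3.8000 / 15.4
    = 11.4000 / 15.4 ≈ 0.7403

0.7403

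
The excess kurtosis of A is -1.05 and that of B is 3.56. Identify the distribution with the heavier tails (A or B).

Higher excess kurtosis ⇒ heavier tails relative to the normal distribution.
-1.05 vs 3.56: the larger is 3.56, so B has heavier tails. (B is leptokurtic — heavier-than-normal tails; the other is platykurtic.)

B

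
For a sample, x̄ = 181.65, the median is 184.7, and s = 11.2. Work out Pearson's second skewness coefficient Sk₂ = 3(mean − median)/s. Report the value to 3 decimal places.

-0.817

Sk₂ = 3(181.65 − 184.7) / 11.2 = 3 × -3.0500 / 11.2
    = -9.1500 / 11.2 ≈ -0.817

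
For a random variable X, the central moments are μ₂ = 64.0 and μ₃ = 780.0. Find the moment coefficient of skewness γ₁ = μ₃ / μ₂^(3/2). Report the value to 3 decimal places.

1.523

σ = √μ₂ = √64.0 = 8.00000
σ³ = μ₂^(3/2) = 512.00000
γ₁ = μ₃/σ³ = 780.0 / 512.00000 ≈ 1.523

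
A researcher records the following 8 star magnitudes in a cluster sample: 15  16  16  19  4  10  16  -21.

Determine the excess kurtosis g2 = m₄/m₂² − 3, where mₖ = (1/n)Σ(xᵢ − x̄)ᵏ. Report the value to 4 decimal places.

1.7566

x̄ = 9.3750
Σ(xᵢ − x̄)² = 1207.8750 ⇒ m₂ = 150.98438
Σ(xᵢ − x̄)⁴ = 867463.1191 ⇒ m₄ = 108432.88989
m₂² = 22796.28149
g2 = m₄/m₂² − 3 = 4.75660 − 3 ≈ 1.7566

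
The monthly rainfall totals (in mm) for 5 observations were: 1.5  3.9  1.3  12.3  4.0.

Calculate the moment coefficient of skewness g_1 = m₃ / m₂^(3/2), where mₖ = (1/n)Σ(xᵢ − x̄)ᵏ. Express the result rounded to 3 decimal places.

1.205

x̄ = (1.5 + 3.9 + 1.3 + 12.3 + 4.0) / 5 = 4.6000
deviations (xᵢ − x̄): -3.1000, -0.7000, -3.3000, 7.7000, -0.6000
Σ(xᵢ − x̄)² = 80.6400 ⇒ m₂ = 80.6400/5 = 16.12800
Σ(xᵢ − x̄)³ = 390.2460 ⇒ m₃ = 390.2460/5 = 78.04920
m₂^(3/2) = 16.12800^(1.5) = 64.76953
g_1 = m₃ / m₂^(3/2) = 78.04920 / 64.76953 ≈ 1.205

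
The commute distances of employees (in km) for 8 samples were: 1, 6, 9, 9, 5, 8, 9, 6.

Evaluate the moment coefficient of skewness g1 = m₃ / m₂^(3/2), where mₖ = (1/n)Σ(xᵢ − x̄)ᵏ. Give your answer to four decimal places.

-1.0011

x̄ = (1 + 6 + 9 + 9 + 5 + 8 + 9 + 6) / 8 = 6.6250
deviations (xᵢ − x̄): -5.6250, -0.6250, 2.3750, 2.3750, -1.6250, 1.3750, 2.3750, -0.6250
Σ(xᵢ − x̄)² = 53.8750 ⇒ m₂ = 53.8750/8 = 6.73438
Σ(xᵢ − x̄)³ = -139.9688 ⇒ m₃ = -139.9688/8 = -17.49609
m₂^(3/2) = 6.73438^(1.5) = 17.47616
g1 = m₃ / m₂^(3/2) = -17.49609 / 17.47616 ≈ -1.0011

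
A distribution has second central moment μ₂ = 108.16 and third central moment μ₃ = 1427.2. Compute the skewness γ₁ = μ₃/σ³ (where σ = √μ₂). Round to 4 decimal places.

1.2688

σ = √μ₂ = √108.16 = 10.40000
σ³ = μ₂^(3/2) = 1124.86400
γ₁ = μ₃/σ³ = 1427.2 / 1124.86400 ≈ 1.2688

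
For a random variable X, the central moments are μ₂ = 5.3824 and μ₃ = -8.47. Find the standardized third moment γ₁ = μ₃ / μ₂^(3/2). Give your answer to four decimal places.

-0.6783

σ = √μ₂ = √5.3824 = 2.32000
σ³ = μ₂^(3/2) = 12.48717
γ₁ = μ₃/σ³ = -8.47 / 12.48717 ≈ -0.6783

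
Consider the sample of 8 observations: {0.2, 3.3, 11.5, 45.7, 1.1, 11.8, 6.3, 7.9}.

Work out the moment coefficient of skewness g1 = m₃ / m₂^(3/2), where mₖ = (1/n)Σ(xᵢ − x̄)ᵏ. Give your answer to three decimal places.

1.882

x̄ = (0.2 + 3.3 + 11.5 + 45.7 + 1.1 + 11.8 + 6.3 + 7.9) / 8 = 10.9750
deviations (xᵢ − x̄): -10.7750, -7.6750, 0.5250, 34.7250, -9.8750, 0.8250, -4.6750, -3.0750
Σ(xᵢ − x̄)² = 1510.6150 ⇒ m₂ = 1510.6150/8 = 188.82688
Σ(xᵢ − x̄)³ = 39075.6983 ⇒ m₃ = 39075.6983/8 = 4884.46228
m₂^(3/2) = 188.82688^(1.5) = 2594.75112
g1 = m₃ / m₂^(3/2) = 4884.46228 / 2594.75112 ≈ 1.882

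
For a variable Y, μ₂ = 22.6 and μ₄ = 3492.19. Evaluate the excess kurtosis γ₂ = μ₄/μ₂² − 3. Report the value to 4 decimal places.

μ₂² = 22.6² = 510.76000
μ₄/μ₂² = 3492.19 / 510.76000 = 6.83724
γ₂ = 6.83724 − 3 ≈ 3.8372

3.8372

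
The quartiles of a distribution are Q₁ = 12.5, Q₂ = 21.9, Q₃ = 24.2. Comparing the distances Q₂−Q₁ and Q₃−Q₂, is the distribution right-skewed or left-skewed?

Q₂ − Q₁ = 9.4;  Q₃ − Q₂ = 2.3
Q₂ − Q₁ > Q₃ − Q₂ ⇒ the lower half is more spread out ⇒ left-skewed.

left-skewed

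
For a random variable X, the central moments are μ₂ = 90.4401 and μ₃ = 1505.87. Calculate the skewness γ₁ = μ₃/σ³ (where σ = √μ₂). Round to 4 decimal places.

σ = √μ₂ = √90.4401 = 9.51000
σ³ = μ₂^(3/2) = 860.08535
γ₁ = μ₃/σ³ = 1505.87 / 860.08535 ≈ 1.7508

1.7508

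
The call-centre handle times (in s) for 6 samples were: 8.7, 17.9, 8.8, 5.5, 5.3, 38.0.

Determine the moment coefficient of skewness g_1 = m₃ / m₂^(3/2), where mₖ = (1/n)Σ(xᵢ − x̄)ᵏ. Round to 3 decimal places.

x̄ = (8.7 + 17.9 + 8.8 + 5.5 + 5.3 + 38.0) / 6 = 14.0333
deviations (xᵢ − x̄): -5.3333, 3.8667, -5.2333, -8.5333, -8.7333, 23.9667
Σ(xᵢ − x̄)² = 794.2733 ⇒ m₂ = 794.2733/6 = 132.37889
Σ(xᵢ − x̄)³ = 12241.7784 ⇒ m₃ = 12241.7784/6 = 2040.29641
m₂^(3/2) = 132.37889^(1.5) = 1523.09887
g_1 = m₃ / m₂^(3/2) = 2040.29641 / 1523.09887 ≈ 1.340

1.340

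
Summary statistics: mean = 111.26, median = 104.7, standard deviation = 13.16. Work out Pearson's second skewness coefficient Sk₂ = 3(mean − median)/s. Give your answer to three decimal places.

1.495

Sk₂ = 3(111.26 − 104.7) / 13.16 = 3 × 6.5600 / 13.16
    = 19.6800 / 13.16 ≈ 1.495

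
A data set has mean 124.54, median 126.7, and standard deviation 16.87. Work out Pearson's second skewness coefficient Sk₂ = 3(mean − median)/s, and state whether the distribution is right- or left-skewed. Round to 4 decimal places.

Sk₂ = 3(124.54 − 126.7) / 16.87 = 3 × -2.1600 / 16.87
    = -6.4800 / 16.87 ≈ -0.3841
Sk₂ < 0 ⇒ mean < median ⇒ left-skewed (negative skew).

-0.3841, left-skewed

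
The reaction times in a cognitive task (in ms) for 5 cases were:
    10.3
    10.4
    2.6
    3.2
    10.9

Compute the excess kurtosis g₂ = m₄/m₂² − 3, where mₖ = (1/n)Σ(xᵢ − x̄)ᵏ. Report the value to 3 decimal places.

x̄ = 7.4800
Σ(xᵢ − x̄)² = 70.3080 ⇒ m₂ = 14.06160
Σ(xᵢ − x̄)⁴ = 1175.4354 ⇒ m₄ = 235.08707
m₂² = 197.72859
g₂ = m₄/m₂² − 3 = 1.18894 − 3 ≈ -1.811

-1.811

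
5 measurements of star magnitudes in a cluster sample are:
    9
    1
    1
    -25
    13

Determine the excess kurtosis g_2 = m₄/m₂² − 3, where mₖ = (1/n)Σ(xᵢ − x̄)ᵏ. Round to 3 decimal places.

x̄ = -0.2000
Σ(xᵢ − x̄)² = 876.8000 ⇒ m₂ = 175.36000
Σ(xᵢ − x̄)⁴ = 415801.8560 ⇒ m₄ = 83160.37120
m₂² = 30751.12960
g_2 = m₄/m₂² − 3 = 2.70430 − 3 ≈ -0.296

-0.296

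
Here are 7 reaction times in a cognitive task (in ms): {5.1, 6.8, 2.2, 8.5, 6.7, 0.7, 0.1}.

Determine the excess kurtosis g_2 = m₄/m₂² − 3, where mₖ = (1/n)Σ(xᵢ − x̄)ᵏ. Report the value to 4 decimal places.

-1.5514

x̄ = 4.3000
Σ(xᵢ − x̄)² = 65.3000 ⇒ m₂ = 9.32857
Σ(xᵢ − x̄)⁴ = 882.3986 ⇒ m₄ = 126.05694
m₂² = 87.02224
g_2 = m₄/m₂² − 3 = 1.44856 − 3 ≈ -1.5514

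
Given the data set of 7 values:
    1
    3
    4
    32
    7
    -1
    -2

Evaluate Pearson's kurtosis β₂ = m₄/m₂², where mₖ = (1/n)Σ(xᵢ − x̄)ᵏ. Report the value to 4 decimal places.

4.5567

x̄ = 6.2857
Σ(xᵢ − x̄)² = 827.4286 ⇒ m₂ = 118.20408
Σ(xᵢ − x̄)⁴ = 445673.4111 ⇒ m₄ = 63667.63015
m₂² = 13972.20491
β₂ = m₄/m₂² = 63667.63015 / 13972.20491 ≈ 4.5567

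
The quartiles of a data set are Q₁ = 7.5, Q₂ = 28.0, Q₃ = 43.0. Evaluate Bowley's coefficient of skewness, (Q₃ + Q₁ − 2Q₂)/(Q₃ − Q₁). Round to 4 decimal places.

-0.1549

numerator: Q₃ + Q₁ − 2Q₂ = 43.0 + 7.5 − 2×28.0 = -5.5000
denominator: Q₃ − Q₁ = 43.0 − 7.5 = 35.5000
Bowley skewness = -5.5000 / 35.5000 ≈ -0.1549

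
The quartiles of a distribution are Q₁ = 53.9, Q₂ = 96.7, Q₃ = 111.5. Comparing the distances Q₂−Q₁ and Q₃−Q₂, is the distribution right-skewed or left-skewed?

Q₂ − Q₁ = 42.8;  Q₃ − Q₂ = 14.8
Q₂ − Q₁ > Q₃ − Q₂ ⇒ the lower half is more spread out ⇒ left-skewed.

left-skewed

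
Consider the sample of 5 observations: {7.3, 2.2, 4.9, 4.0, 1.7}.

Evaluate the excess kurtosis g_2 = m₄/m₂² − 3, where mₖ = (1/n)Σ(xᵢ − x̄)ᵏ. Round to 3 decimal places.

-1.090

x̄ = 4.0200
Σ(xᵢ − x̄)² = 20.2280 ⇒ m₂ = 4.04560
Σ(xᵢ − x̄)⁴ = 156.2851 ⇒ m₄ = 31.25702
m₂² = 16.36688
g_2 = m₄/m₂² − 3 = 1.90977 − 3 ≈ -1.090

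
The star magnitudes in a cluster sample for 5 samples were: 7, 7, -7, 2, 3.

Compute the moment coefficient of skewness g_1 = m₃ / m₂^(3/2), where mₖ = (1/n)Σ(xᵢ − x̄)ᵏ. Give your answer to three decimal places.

x̄ = (7 + 7 - 7 + 2 + 3) / 5 = 2.4000
deviations (xᵢ − x̄): 4.6000, 4.6000, -9.4000, -0.4000, 0.6000
Σ(xᵢ − x̄)² = 131.2000 ⇒ m₂ = 131.2000/5 = 26.24000
Σ(xᵢ − x̄)³ = -635.7600 ⇒ m₃ = -635.7600/5 = -127.15200
m₂^(3/2) = 26.24000^(1.5) = 134.41438
g_1 = m₃ / m₂^(3/2) = -127.15200 / 134.41438 ≈ -0.946

-0.946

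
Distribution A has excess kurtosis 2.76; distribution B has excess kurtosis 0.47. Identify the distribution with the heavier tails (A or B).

A

Higher excess kurtosis ⇒ heavier tails relative to the normal distribution.
2.76 vs 0.47: the larger is 2.76, so A has heavier tails.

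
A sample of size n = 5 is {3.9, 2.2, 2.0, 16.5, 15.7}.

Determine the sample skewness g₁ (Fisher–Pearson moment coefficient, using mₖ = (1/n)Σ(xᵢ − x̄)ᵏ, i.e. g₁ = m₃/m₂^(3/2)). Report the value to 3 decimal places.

x̄ = (3.9 + 2.2 + 2.0 + 16.5 + 15.7) / 5 = 8.0600
deviations (xᵢ − x̄): -4.1600, -5.8600, -6.0600, 8.4400, 7.6400
Σ(xᵢ − x̄)² = 217.9720 ⇒ m₂ = 217.9720/5 = 43.59440
Σ(xᵢ − x̄)³ = 551.3890 ⇒ m₃ = 551.3890/5 = 110.27779
m₂^(3/2) = 43.59440^(1.5) = 287.83663
g₁ = m₃ / m₂^(3/2) = 110.27779 / 287.83663 ≈ 0.383

0.383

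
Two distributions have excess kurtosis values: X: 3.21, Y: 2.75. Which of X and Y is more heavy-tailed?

X

Higher excess kurtosis ⇒ heavier tails relative to the normal distribution.
3.21 vs 2.75: the larger is 3.21, so X has heavier tails.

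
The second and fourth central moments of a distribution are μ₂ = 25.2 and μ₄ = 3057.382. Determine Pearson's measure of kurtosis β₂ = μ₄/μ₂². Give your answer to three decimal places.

4.814

μ₂² = 25.2² = 635.04000
μ₄/μ₂² = 3057.382 / 635.04000 = 4.81447
β₂ ≈ 4.814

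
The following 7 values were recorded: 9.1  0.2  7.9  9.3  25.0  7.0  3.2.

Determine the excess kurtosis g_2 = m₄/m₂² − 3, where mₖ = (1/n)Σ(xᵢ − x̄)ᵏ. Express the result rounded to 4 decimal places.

x̄ = 8.8143
Σ(xᵢ − x̄)² = 372.1486 ⇒ m₂ = 53.16408
Σ(xᵢ − x̄)⁴ = 75143.7678 ⇒ m₄ = 10734.82397
m₂² = 2826.41958
g_2 = m₄/m₂² − 3 = 3.79803 − 3 ≈ 0.7980

0.7980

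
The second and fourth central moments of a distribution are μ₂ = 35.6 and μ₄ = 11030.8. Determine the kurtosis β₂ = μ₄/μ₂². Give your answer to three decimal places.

μ₂² = 35.6² = 1267.36000
μ₄/μ₂² = 11030.8 / 1267.36000 = 8.70376
β₂ ≈ 8.704

8.704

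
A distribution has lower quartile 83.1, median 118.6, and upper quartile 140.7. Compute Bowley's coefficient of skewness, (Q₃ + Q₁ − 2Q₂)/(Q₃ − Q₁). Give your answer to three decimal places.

numerator: Q₃ + Q₁ − 2Q₂ = 140.7 + 83.1 − 2×118.6 = -13.4000
denominator: Q₃ − Q₁ = 140.7 − 83.1 = 57.6000
Bowley skewness = -13.4000 / 57.6000 ≈ -0.233

-0.233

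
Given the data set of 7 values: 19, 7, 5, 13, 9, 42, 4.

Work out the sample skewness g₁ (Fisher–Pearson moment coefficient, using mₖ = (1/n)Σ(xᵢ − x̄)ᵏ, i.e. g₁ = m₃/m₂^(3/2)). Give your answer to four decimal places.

x̄ = (19 + 7 + 5 + 13 + 9 + 42 + 4) / 7 = 14.1429
deviations (xᵢ − x̄): 4.8571, -7.1429, -9.1429, -1.1429, -5.1429, 27.8571, -10.1429
Σ(xᵢ − x̄)² = 1064.8571 ⇒ m₂ = 1064.8571/7 = 152.12245
Σ(xᵢ − x̄)³ = 19422.6122 ⇒ m₃ = 19422.6122/7 = 2774.65889
m₂^(3/2) = 152.12245^(1.5) = 1876.24679
g₁ = m₃ / m₂^(3/2) = 2774.65889 / 1876.24679 ≈ 1.4788

1.4788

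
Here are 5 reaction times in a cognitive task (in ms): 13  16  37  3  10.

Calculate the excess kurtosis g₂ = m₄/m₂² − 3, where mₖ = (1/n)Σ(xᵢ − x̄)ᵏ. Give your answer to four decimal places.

-0.3175

x̄ = 15.8000
Σ(xᵢ − x̄)² = 654.8000 ⇒ m₂ = 130.96000
Σ(xᵢ − x̄)⁴ = 230032.9760 ⇒ m₄ = 46006.59520
m₂² = 17150.52160
g₂ = m₄/m₂² − 3 = 2.68252 − 3 ≈ -0.3175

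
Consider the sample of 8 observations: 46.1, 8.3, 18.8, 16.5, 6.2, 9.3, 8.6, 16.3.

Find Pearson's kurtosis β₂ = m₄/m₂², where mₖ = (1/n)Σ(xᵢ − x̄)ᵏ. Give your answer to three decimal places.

4.761

x̄ = 16.2625
Σ(xᵢ − x̄)² = 1168.6188 ⇒ m₂ = 146.07734
Σ(xᵢ − x̄)⁴ = 812702.9188 ⇒ m₄ = 101587.86485
m₂² = 21338.59036
β₂ = m₄/m₂² = 101587.86485 / 21338.59036 ≈ 4.761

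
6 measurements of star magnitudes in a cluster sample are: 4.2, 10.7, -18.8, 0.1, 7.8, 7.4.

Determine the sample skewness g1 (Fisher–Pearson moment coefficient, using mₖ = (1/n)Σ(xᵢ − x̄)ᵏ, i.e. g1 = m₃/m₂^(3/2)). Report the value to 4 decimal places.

x̄ = (4.2 + 10.7 - 18.8 + 0.1 + 7.8 + 7.4) / 6 = 1.9000
deviations (xᵢ − x̄): 2.3000, 8.8000, -20.7000, -1.8000, 5.9000, 5.5000
Σ(xᵢ − x̄)² = 579.5200 ⇒ m₂ = 579.5200/6 = 96.58667
Σ(xᵢ − x̄)³ = -7810.1820 ⇒ m₃ = -7810.1820/6 = -1301.69700
m₂^(3/2) = 96.58667^(1.5) = 949.23942
g1 = m₃ / m₂^(3/2) = -1301.69700 / 949.23942 ≈ -1.3713

-1.3713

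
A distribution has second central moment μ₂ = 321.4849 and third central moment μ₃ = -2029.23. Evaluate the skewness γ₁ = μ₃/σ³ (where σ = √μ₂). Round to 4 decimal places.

-0.3520

σ = √μ₂ = √321.4849 = 17.93000
σ³ = μ₂^(3/2) = 5764.22426
γ₁ = μ₃/σ³ = -2029.23 / 5764.22426 ≈ -0.3520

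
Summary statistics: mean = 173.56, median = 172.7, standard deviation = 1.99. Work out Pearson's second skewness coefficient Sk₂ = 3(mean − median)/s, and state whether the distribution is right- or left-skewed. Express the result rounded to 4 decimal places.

1.2965, right-skewed

Sk₂ = 3(173.56 − 172.7) / 1.99 = 3 × 0.8600 / 1.99
    = 2.5800 / 1.99 ≈ 1.2965
Sk₂ > 0 ⇒ mean > median ⇒ right-skewed (positive skew).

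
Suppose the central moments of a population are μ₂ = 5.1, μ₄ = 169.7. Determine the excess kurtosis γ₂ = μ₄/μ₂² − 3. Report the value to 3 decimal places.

μ₂² = 5.1² = 26.01000
μ₄/μ₂² = 169.7 / 26.01000 = 6.52441
γ₂ = 6.52441 − 3 ≈ 3.524

3.524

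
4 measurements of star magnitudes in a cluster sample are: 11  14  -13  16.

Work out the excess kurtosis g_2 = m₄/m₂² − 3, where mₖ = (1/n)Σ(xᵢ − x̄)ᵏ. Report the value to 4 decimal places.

-0.7295

x̄ = 7.0000
Σ(xᵢ − x̄)² = 546.0000 ⇒ m₂ = 136.50000
Σ(xᵢ − x̄)⁴ = 169218.0000 ⇒ m₄ = 42304.50000
m₂² = 18632.25000
g_2 = m₄/m₂² − 3 = 2.27050 − 3 ≈ -0.7295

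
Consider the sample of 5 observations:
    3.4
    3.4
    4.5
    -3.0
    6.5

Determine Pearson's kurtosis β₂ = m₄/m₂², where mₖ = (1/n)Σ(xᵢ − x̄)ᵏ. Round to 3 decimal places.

2.759

x̄ = 2.9600
Σ(xᵢ − x̄)² = 50.8120 ⇒ m₂ = 10.16240
Σ(xᵢ − x̄)⁴ = 1424.5245 ⇒ m₄ = 284.90490
m₂² = 103.27437
β₂ = m₄/m₂² = 284.90490 / 103.27437 ≈ 2.759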